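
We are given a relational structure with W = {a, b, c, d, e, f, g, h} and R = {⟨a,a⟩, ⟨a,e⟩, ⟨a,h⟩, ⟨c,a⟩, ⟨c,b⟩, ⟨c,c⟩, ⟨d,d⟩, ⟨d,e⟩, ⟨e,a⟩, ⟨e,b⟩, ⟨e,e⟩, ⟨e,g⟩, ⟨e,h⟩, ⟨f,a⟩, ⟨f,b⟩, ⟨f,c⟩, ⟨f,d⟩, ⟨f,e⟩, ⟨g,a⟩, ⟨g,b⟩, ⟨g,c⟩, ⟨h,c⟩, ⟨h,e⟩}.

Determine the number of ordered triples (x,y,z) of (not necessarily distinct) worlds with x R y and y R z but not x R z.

Enumerating: (a,e,b), (a,e,g), (a,h,c), (c,a,e), (c,a,h), (d,e,a), (d,e,b), (d,e,g), (d,e,h), (e,g,c), (e,h,c), (f,a,h), … and 10 more.
Total: 22.

22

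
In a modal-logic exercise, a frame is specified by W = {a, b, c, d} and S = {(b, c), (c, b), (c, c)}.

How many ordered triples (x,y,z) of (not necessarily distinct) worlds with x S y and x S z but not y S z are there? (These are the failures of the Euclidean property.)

1

Enumerating: (c,b,b).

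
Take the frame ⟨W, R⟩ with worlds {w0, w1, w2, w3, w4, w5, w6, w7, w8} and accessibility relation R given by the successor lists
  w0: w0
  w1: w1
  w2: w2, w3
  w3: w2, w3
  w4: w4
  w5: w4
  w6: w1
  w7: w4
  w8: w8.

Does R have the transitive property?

Transitive: yes — every two-step R-path is closed by a direct edge.

Yes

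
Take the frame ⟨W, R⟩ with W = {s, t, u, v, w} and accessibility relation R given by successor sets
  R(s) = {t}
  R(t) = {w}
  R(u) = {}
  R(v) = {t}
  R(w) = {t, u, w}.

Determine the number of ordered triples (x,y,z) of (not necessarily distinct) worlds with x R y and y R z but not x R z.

4

Enumerating: (s,t,w), (t,w,t), (t,w,u), (v,t,w).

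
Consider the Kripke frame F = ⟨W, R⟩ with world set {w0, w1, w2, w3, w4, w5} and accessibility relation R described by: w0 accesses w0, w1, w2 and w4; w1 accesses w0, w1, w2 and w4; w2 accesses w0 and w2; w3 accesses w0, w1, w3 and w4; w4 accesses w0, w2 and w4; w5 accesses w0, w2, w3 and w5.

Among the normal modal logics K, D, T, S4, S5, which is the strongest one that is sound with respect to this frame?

Serial (axiom D): yes — every world has a successor (e.g. w0 R w0).
Reflexive (axiom T): yes — every world is R-related to itself.
Transitive (axiom 4): no — w2 R w0 and w0 R w1, but not w2 R w1.
Euclidean (axiom 5): no — w0 R w2 and w0 R w1, but not w2 R w1.
So F validates K, D, T; S4 would additionally require R to be transitive. The strongest is T.

T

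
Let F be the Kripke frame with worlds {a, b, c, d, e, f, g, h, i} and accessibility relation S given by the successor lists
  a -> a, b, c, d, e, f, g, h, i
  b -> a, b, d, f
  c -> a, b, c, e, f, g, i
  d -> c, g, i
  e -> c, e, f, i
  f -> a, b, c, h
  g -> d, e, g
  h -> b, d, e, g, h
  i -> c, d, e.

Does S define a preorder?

Reflexive: no — d is not related to itself.
Transitive: no — b S a and a S c, but not b S c.
So S is not a preorder.

No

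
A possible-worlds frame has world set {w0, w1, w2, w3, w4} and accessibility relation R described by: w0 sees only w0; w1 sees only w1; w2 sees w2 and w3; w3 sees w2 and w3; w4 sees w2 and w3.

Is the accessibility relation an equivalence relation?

Reflexive: no — w4 is not related to itself.
Symmetric: no — w4 R w2 but not w2 R w4.
Transitive: yes — every two-step R-path is closed by a direct edge.
So R is not an equivalence relation.

No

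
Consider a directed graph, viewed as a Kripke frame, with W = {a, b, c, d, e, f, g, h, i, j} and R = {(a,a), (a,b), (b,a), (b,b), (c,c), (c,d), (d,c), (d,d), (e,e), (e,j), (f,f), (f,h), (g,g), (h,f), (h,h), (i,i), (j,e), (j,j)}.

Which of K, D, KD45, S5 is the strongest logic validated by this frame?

Serial (axiom D): yes — every world has a successor (e.g. a R a).
Euclidean (axiom 5): yes — any two successors of a common world are R-related.
Transitive (axiom 4): yes — every two-step R-path is closed by a direct edge.
Reflexive (axiom T): yes — every world is R-related to itself.
So F validates K, D, KD45, S5. The strongest is S5.

S5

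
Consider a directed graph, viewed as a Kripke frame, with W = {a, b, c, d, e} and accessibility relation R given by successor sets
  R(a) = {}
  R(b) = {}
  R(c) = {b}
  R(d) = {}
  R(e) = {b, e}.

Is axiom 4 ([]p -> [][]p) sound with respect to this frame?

Yes

Axiom 4 corresponds to the accessibility relation being transitive.
Transitive: yes — every two-step R-path is closed by a direct edge.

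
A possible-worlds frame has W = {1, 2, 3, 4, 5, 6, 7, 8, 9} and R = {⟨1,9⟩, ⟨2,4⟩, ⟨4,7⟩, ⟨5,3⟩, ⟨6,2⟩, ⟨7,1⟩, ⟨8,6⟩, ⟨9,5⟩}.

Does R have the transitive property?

Transitive: no — 1 R 9 and 9 R 5, but not 1 R 5.

No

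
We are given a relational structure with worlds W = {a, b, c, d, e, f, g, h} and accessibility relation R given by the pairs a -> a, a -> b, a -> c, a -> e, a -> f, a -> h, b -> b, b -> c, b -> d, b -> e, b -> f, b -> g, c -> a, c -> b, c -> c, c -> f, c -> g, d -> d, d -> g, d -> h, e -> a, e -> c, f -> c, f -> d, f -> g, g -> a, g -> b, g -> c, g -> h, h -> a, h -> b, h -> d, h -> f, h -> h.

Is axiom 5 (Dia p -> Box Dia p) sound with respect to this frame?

No

By correspondence theory, 5 is valid on a frame iff R is Euclidean.
Euclidean: no — a R b and a R h, but not b R h.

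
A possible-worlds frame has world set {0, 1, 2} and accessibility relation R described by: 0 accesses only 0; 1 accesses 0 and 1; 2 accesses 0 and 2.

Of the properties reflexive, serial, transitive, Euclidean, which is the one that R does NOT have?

Reflexive: yes — every world is R-related to itself.
Serial: yes — every world has a successor (e.g. 0 R 0).
Transitive: yes — every two-step R-path is closed by a direct edge.
Euclidean: no — 1 R 0 and 1 R 1, but not 0 R 1.
Only Euclidean fails.

Euclidean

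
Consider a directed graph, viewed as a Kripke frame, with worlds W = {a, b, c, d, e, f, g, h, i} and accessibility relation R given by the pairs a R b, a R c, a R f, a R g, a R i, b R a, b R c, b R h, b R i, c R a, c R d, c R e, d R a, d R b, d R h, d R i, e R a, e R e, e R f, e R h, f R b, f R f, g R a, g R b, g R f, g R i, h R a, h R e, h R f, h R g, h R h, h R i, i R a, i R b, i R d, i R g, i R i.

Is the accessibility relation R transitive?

No

Transitive: no — a R b and b R h, but not a R h.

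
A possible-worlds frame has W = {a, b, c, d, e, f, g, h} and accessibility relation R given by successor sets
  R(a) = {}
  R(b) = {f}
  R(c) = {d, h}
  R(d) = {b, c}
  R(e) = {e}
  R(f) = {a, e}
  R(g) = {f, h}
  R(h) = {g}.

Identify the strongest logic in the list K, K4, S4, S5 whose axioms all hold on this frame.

K

Transitive (axiom 4): no — b R f and f R a, but not b R a.
Reflexive (axiom T): no — a is not related to itself.
Euclidean (axiom 5): no — c R d and c R h, but not d R h.
So F validates K; K4 would additionally require R to be transitive. The strongest is K.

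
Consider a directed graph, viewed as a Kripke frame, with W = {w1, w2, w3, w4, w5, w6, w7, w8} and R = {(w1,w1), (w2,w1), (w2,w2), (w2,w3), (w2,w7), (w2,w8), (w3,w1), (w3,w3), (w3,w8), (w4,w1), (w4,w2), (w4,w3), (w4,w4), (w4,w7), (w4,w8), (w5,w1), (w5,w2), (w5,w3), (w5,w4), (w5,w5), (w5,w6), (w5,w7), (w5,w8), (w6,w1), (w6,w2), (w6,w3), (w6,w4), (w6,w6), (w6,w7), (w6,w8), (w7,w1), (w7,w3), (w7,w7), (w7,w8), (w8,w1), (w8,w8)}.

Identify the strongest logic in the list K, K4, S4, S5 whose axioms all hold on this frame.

Transitive (axiom 4): yes — every two-step R-path is closed by a direct edge.
Reflexive (axiom T): yes — every world is R-related to itself.
Euclidean (axiom 5): no — w2 R w1 and w2 R w3, but not w1 R w3.
So F validates K, K4, S4; S5 would additionally require R to be Euclidean. The strongest is S4.

S4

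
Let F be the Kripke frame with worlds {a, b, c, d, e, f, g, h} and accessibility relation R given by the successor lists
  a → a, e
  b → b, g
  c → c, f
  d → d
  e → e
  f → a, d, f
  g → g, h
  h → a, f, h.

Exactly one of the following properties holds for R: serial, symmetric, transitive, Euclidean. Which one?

serial

Serial: yes — every world has a successor (e.g. a R a).
Symmetric: no — a R e but not e R a.
Transitive: no — b R g and g R h, but not b R h.
Euclidean: no — f R a and f R d, but not a R d.
Only serial holds.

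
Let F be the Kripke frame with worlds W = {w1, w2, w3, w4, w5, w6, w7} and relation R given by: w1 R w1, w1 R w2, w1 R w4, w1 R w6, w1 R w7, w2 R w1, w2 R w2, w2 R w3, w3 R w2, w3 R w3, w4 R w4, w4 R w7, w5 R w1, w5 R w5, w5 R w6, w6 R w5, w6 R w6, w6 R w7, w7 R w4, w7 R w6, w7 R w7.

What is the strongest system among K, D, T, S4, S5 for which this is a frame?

T

Serial (axiom D): yes — every world has a successor (e.g. w1 R w1).
Reflexive (axiom T): yes — every world is R-related to itself.
Transitive (axiom 4): no — w1 R w2 and w2 R w3, but not w1 R w3.
Euclidean (axiom 5): no — w1 R w2 and w1 R w4, but not w2 R w4.
So F validates K, D, T; S4 would additionally require R to be transitive. The strongest is T.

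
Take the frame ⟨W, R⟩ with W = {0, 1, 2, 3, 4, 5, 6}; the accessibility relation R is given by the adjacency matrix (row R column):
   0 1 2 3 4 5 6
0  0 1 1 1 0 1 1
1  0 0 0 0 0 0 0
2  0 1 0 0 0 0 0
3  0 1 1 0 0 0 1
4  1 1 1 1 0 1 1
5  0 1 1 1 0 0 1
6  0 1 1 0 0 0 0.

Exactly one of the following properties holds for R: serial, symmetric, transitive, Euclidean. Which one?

transitive

Serial: no — 1 has no R-successor.
Symmetric: no — 0 R 1 but not 1 R 0.
Transitive: yes — every two-step R-path is closed by a direct edge.
Euclidean: no — 0 R 1 and 0 R 2, but not 1 R 2.
Only transitive holds.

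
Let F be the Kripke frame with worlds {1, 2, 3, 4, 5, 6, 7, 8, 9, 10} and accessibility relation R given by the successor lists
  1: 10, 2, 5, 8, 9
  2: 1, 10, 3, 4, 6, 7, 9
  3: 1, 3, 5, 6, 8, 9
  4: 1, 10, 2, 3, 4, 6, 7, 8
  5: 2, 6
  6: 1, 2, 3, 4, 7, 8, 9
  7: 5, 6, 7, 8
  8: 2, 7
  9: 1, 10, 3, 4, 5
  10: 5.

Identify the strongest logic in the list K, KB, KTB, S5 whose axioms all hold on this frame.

K

Symmetric (axiom B): no — 1 R 10 but not 10 R 1.
Reflexive (axiom T): no — 1 is not related to itself.
Euclidean (axiom 5): no — 1 R 10 and 1 R 2, but not 10 R 2.
So F validates K; KB would additionally require R to be symmetric. The strongest is K.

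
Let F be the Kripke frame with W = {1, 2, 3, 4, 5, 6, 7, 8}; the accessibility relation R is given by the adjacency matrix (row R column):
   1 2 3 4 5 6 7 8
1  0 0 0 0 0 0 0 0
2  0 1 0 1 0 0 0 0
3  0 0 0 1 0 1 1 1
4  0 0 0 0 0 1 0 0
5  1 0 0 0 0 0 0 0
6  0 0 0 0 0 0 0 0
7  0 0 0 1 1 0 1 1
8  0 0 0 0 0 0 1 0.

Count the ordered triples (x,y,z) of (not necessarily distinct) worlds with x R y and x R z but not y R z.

26

Enumerating: (2,4,2), (2,4,4), (3,4,4), (3,4,7), (3,4,8), (3,6,4), (3,6,6), (3,6,7), (3,6,8), (3,7,6), (3,8,4), (3,8,6), … and 14 more.
Total: 26.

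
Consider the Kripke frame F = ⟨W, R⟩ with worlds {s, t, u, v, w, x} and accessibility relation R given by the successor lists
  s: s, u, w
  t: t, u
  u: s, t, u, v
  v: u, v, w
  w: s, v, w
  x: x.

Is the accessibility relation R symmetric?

Yes

Symmetric: yes — every pair in R has its reverse in R.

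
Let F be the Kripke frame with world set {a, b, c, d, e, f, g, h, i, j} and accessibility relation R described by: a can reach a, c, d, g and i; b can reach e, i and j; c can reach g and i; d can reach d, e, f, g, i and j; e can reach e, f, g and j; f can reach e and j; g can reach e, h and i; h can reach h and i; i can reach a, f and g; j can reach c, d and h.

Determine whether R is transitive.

Transitive: no — a R d and d R e, but not a R e.

No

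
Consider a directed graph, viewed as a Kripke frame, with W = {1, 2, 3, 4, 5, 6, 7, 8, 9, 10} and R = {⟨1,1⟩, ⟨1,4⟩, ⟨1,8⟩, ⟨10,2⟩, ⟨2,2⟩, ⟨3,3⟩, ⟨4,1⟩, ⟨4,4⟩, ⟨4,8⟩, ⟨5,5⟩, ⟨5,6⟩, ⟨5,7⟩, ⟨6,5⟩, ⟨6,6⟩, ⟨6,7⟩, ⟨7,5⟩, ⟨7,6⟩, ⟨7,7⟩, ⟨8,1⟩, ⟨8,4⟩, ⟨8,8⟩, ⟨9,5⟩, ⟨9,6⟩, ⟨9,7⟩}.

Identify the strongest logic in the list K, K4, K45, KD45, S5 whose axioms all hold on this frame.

Transitive (axiom 4): yes — every two-step R-path is closed by a direct edge.
Euclidean (axiom 5): yes — any two successors of a common world are R-related.
Serial (axiom D): yes — every world has a successor (e.g. 1 R 1).
Reflexive (axiom T): no — 9 is not related to itself.
So F validates K, K4, K45, KD45; S5 would additionally require R to be reflexive. The strongest is KD45.

KD45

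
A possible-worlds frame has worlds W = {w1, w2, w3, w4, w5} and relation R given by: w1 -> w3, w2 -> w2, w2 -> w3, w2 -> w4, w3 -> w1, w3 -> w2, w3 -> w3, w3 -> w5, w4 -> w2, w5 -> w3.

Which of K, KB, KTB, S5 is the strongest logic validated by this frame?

Symmetric (axiom B): yes — every pair in R has its reverse in R.
Reflexive (axiom T): no — w1 is not related to itself.
Euclidean (axiom 5): no — w2 R w3 and w2 R w4, but not w3 R w4.
So F validates K, KB; KTB would additionally require R to be reflexive. The strongest is KB.

KB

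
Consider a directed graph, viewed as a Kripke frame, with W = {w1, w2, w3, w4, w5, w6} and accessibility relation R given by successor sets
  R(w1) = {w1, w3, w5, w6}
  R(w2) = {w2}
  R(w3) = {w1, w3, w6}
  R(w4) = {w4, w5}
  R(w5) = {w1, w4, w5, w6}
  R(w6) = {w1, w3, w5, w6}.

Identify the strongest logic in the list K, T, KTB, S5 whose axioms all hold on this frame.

KTB

Reflexive (axiom T): yes — every world is R-related to itself.
Symmetric (axiom B): yes — every pair in R has its reverse in R.
Euclidean (axiom 5): no — w1 R w3 and w1 R w5, but not w3 R w5.
So F validates K, T, KTB; S5 would additionally require R to be Euclidean. The strongest is KTB.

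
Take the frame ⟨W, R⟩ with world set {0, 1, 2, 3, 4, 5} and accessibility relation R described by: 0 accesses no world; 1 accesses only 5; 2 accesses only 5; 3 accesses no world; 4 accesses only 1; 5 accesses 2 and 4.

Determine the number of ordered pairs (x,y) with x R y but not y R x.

3

Enumerating: (1,5), (4,1), (5,4).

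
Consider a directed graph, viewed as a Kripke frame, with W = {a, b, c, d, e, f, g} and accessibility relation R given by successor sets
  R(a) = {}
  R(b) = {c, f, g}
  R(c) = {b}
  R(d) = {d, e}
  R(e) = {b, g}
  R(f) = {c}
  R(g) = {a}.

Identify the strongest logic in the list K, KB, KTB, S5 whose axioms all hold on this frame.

Symmetric (axiom B): no — b R f but not f R b.
Reflexive (axiom T): no — a is not related to itself.
Euclidean (axiom 5): no — b R c and b R f, but not c R f.
So F validates K; KB would additionally require R to be symmetric. The strongest is K.

K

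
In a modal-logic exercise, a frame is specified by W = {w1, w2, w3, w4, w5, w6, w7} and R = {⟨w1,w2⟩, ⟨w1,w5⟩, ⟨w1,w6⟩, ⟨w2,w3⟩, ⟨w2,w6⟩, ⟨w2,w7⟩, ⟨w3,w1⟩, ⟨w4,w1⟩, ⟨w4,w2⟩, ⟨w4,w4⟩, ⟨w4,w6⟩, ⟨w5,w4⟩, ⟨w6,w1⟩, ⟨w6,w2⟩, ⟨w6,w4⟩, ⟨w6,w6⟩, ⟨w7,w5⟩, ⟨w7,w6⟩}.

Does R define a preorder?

No

Reflexive: no — w1 is not related to itself.
Transitive: no — w1 R w2 and w2 R w3, but not w1 R w3.
So R is not a preorder.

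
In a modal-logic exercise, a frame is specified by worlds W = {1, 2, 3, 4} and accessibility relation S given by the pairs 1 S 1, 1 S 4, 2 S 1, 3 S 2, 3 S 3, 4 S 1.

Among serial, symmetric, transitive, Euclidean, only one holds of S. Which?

Serial: yes — every world has a successor (e.g. 1 S 1).
Symmetric: no — 2 S 1 but not 1 S 2.
Transitive: no — 2 S 1 and 1 S 4, but not 2 S 4.
Euclidean: no — 1 S 4 and 1 S 4, but not 4 S 4.
Only serial holds.

serial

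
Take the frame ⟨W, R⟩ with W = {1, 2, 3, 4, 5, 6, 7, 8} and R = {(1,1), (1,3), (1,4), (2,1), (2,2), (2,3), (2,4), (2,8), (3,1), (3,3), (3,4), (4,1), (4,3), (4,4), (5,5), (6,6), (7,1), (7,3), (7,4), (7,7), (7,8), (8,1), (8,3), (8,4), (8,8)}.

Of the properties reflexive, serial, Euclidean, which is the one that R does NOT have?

Euclidean

Reflexive: yes — every world is R-related to itself.
Serial: yes — every world has a successor (e.g. 1 R 1).
Euclidean: no — 2 R 1 and 2 R 8, but not 1 R 8.
Only Euclidean fails.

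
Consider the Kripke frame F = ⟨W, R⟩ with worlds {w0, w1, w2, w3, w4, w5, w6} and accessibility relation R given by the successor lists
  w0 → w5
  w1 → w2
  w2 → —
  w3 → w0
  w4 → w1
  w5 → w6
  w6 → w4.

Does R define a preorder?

No

Reflexive: no — w0 is not related to itself.
Transitive: no — w0 R w5 and w5 R w6, but not w0 R w6.
So R is not a preorder.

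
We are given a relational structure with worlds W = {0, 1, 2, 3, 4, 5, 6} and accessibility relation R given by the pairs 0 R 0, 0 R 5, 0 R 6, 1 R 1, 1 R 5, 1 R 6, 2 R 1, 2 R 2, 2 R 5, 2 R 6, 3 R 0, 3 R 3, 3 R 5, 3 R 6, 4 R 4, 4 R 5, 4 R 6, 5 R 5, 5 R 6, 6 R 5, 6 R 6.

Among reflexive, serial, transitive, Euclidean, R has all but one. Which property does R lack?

Reflexive: yes — every world is R-related to itself.
Serial: yes — every world has a successor (e.g. 0 R 0).
Transitive: yes — every two-step R-path is closed by a direct edge.
Euclidean: no — 2 R 5 and 2 R 1, but not 5 R 1.
Only Euclidean fails.

Euclidean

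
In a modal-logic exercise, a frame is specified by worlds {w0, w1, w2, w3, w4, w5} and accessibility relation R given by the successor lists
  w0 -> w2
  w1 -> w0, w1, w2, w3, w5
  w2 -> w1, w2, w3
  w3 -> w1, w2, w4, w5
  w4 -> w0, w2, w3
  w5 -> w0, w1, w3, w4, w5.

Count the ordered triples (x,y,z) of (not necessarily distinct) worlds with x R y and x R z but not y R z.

Enumerating: (w1,w0,w0), (w1,w0,w1), (w1,w0,w3), (w1,w0,w5), (w1,w2,w0), (w1,w2,w5), (w1,w3,w0), (w1,w3,w3), (w1,w5,w2), (w2,w3,w3), (w3,w1,w4), (w3,w2,w4), … and 21 more.
Total: 33.

33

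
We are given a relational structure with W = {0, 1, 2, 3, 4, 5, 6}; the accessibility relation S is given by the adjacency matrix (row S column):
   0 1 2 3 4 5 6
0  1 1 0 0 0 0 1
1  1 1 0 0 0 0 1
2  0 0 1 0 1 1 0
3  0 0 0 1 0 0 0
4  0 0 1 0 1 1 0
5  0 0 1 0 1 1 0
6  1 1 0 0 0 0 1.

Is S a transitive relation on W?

Transitive: yes — every two-step S-path is closed by a direct edge.

Yes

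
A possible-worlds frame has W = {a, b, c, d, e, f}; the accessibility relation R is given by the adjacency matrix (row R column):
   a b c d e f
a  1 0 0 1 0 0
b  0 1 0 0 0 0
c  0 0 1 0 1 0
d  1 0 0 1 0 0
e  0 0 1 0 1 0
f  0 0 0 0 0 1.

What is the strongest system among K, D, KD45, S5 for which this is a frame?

S5

Serial (axiom D): yes — every world has a successor (e.g. a R a).
Euclidean (axiom 5): yes — any two successors of a common world are R-related.
Transitive (axiom 4): yes — every two-step R-path is closed by a direct edge.
Reflexive (axiom T): yes — every world is R-related to itself.
So F validates K, D, KD45, S5. The strongest is S5.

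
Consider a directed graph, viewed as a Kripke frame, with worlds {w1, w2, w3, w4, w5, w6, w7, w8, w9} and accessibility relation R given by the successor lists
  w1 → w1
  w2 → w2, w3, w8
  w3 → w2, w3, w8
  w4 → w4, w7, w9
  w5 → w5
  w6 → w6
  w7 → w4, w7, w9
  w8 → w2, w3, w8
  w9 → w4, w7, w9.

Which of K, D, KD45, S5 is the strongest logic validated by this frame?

Serial (axiom D): yes — every world has a successor (e.g. w1 R w1).
Euclidean (axiom 5): yes — any two successors of a common world are R-related.
Transitive (axiom 4): yes — every two-step R-path is closed by a direct edge.
Reflexive (axiom T): yes — every world is R-related to itself.
So F validates K, D, KD45, S5. The strongest is S5.

S5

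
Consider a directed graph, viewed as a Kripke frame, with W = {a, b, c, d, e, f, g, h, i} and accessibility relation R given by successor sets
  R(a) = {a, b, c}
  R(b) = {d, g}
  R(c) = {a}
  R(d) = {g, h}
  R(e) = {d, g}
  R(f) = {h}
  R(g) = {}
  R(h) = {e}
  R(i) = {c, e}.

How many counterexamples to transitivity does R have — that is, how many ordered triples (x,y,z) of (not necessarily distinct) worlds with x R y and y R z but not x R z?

Enumerating: (a,b,d), (a,b,g), (b,d,h), (c,a,b), (c,a,c), (d,h,e), (e,d,h), (f,h,e), (h,e,d), (h,e,g), (i,c,a), (i,e,d), (i,e,g).

13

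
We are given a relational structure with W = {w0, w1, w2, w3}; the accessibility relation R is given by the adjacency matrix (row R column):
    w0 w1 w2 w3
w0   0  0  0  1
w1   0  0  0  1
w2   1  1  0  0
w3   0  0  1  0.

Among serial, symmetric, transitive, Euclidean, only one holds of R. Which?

Serial: yes — every world has a successor (e.g. w0 R w3).
Symmetric: no — w0 R w3 but not w3 R w0.
Transitive: no — w0 R w3 and w3 R w2, but not w0 R w2.
Euclidean: no — w2 R w0 and w2 R w1, but not w0 R w1.
Only serial holds.

serial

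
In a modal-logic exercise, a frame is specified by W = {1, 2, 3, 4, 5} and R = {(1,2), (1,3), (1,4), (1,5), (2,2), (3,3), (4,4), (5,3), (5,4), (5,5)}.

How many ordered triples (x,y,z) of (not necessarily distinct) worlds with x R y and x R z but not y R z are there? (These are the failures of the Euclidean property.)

14

Enumerating: (1,2,3), (1,2,4), (1,2,5), (1,3,2), (1,3,4), (1,3,5), (1,4,2), (1,4,3), (1,4,5), (1,5,2), (5,3,4), (5,3,5), (5,4,3), (5,4,5).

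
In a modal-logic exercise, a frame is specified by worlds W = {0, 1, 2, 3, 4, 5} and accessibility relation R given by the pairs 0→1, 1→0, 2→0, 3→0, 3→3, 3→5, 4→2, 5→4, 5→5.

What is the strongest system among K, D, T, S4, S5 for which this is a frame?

Serial (axiom D): yes — every world has a successor (e.g. 0 R 1).
Reflexive (axiom T): no — 0 is not related to itself.
Transitive (axiom 4): no — 2 R 0 and 0 R 1, but not 2 R 1.
Euclidean (axiom 5): no — 3 R 0 and 3 R 5, but not 0 R 5.
So F validates K, D; T would additionally require R to be reflexive. The strongest is D.

D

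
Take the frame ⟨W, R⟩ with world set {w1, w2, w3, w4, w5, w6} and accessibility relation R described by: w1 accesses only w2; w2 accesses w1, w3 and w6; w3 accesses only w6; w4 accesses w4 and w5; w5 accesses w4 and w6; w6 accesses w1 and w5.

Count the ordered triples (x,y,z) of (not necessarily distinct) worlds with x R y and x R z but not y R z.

17

Enumerating: (w1,w2,w2), (w2,w1,w1), (w2,w1,w3), (w2,w1,w6), (w2,w3,w1), (w2,w3,w3), (w2,w6,w3), (w2,w6,w6), (w3,w6,w6), (w4,w5,w5), (w5,w4,w6), (w5,w6,w4), (w5,w6,w6), (w6,w1,w1), (w6,w1,w5), (w6,w5,w1), (w6,w5,w5).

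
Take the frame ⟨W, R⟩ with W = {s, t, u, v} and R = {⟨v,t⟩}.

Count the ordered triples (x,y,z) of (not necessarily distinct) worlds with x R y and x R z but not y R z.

1

Enumerating: (v,t,t).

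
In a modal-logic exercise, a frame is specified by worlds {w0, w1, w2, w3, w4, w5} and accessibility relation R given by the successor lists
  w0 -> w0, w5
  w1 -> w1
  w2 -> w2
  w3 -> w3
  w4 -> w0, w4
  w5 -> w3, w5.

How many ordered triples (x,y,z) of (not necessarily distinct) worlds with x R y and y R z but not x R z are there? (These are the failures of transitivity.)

2

Enumerating: (w0,w5,w3), (w4,w0,w5).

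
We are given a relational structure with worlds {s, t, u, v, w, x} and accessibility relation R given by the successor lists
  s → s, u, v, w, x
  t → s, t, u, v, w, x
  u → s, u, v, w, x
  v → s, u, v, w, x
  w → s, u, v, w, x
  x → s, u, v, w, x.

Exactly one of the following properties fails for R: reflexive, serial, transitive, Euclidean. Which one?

Reflexive: yes — every world is R-related to itself.
Serial: yes — every world has a successor (e.g. s R s).
Transitive: yes — every two-step R-path is closed by a direct edge.
Euclidean: no — t R s and t R t, but not s R t.
Only Euclidean fails.

Euclidean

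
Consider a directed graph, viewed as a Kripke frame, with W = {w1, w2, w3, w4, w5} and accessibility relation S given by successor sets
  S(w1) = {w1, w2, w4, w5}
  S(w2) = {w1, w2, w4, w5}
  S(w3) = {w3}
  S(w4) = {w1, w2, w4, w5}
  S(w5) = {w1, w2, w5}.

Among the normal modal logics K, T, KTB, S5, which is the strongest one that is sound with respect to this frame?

Reflexive (axiom T): yes — every world is S-related to itself.
Symmetric (axiom B): no — w4 S w5 but not w5 S w4.
Euclidean (axiom 5): no — w1 S w5 and w1 S w4, but not w5 S w4.
So F validates K, T; KTB would additionally require S to be symmetric. The strongest is T.

T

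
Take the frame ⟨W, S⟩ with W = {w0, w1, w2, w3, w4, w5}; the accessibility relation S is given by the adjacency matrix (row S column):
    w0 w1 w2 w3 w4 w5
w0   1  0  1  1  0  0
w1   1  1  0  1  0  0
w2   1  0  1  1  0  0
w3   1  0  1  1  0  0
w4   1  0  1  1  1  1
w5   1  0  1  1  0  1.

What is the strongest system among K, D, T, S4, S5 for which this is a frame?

T

Serial (axiom D): yes — every world has a successor (e.g. w0 S w0).
Reflexive (axiom T): yes — every world is S-related to itself.
Transitive (axiom 4): no — w1 S w0 and w0 S w2, but not w1 S w2.
Euclidean (axiom 5): no — w4 S w0 and w4 S w5, but not w0 S w5.
So F validates K, D, T; S4 would additionally require S to be transitive. The strongest is T.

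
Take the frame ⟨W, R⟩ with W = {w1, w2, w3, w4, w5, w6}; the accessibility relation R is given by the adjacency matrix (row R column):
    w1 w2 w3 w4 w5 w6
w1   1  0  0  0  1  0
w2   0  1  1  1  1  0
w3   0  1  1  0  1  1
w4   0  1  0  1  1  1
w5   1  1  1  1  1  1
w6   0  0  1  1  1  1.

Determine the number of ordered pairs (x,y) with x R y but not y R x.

0

R is symmetric; there are no such tuples.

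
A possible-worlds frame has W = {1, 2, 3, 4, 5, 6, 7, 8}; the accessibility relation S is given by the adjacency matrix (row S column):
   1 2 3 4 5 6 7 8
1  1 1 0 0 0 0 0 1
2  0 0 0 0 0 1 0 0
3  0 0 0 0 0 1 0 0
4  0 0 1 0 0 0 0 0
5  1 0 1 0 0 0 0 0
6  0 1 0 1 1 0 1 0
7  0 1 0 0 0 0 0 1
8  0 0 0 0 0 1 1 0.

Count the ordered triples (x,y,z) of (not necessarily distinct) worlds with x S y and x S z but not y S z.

Enumerating: (1,2,1), (1,2,2), (1,2,8), (1,8,1), (1,8,2), (1,8,8), (2,6,6), (3,6,6), (4,3,3), (5,1,3), (5,3,1), (5,3,3), … and 22 more.
Total: 34.

34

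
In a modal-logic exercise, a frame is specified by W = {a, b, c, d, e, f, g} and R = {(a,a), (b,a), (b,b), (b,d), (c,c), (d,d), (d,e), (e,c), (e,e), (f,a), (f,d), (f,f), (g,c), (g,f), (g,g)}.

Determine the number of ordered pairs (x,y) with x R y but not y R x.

Enumerating: (b,a), (b,d), (d,e), (e,c), (f,a), (f,d), (g,c), (g,f).

8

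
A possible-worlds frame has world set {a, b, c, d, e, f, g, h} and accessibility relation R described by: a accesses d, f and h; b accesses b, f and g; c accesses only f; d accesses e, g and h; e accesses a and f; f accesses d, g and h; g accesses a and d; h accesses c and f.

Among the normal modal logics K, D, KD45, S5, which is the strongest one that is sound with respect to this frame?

D

Serial (axiom D): yes — every world has a successor (e.g. a R d).
Euclidean (axiom 5): no — a R d and a R f, but not d R f.
Transitive (axiom 4): no — a R d and d R e, but not a R e.
Reflexive (axiom T): no — a is not related to itself.
So F validates K, D; KD45 would additionally require R to be Euclidean and transitive. The strongest is D.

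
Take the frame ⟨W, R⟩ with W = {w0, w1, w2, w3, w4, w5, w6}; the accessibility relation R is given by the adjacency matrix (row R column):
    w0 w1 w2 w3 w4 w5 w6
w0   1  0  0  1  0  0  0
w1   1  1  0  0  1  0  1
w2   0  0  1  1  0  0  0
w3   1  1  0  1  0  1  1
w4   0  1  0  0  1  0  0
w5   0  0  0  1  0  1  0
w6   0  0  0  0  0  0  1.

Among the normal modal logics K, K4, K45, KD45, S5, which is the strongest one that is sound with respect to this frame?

Transitive (axiom 4): no — w0 R w3 and w3 R w1, but not w0 R w1.
Euclidean (axiom 5): no — w1 R w0 and w1 R w4, but not w0 R w4.
Serial (axiom D): yes — every world has a successor (e.g. w0 R w0).
Reflexive (axiom T): yes — every world is R-related to itself.
So F validates K; K4 would additionally require R to be transitive. The strongest is K.

K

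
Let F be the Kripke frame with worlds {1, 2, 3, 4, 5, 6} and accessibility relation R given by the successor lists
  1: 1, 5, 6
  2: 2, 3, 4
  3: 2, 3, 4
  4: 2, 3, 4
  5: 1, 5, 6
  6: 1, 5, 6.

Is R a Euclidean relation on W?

Euclidean: yes — any two successors of a common world are R-related.

Yes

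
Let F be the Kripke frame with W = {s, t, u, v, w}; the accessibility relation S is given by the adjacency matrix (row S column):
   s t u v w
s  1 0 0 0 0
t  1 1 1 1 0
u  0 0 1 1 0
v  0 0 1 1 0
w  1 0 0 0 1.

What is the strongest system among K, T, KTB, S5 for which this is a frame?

Reflexive (axiom T): yes — every world is S-related to itself.
Symmetric (axiom B): no — t S s but not s S t.
Euclidean (axiom 5): no — t S s and t S u, but not s S u.
So F validates K, T; KTB would additionally require S to be symmetric. The strongest is T.

T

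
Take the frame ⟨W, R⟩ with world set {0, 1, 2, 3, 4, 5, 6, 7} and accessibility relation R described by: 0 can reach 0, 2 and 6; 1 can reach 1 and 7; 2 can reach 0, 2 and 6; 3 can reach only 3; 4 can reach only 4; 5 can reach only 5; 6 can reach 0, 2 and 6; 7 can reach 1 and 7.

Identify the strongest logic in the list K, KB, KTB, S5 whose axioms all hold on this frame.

Symmetric (axiom B): yes — every pair in R has its reverse in R.
Reflexive (axiom T): yes — every world is R-related to itself.
Euclidean (axiom 5): yes — any two successors of a common world are R-related.
So F validates K, KB, KTB, S5. The strongest is S5.

S5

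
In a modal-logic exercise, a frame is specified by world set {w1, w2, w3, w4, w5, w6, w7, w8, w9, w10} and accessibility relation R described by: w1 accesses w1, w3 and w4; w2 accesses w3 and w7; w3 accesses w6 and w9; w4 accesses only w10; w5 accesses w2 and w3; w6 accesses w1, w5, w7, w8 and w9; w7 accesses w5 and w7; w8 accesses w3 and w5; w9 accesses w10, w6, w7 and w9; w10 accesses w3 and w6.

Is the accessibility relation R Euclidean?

Euclidean: no — w1 R w3 and w1 R w4, but not w3 R w4.

No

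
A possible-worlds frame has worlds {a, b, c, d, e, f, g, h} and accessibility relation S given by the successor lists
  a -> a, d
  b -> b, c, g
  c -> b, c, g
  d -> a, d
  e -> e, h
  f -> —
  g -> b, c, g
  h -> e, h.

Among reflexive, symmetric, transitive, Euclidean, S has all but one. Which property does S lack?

Reflexive: no — f is not related to itself.
Symmetric: yes — every pair in S has its reverse in S.
Transitive: yes — every two-step S-path is closed by a direct edge.
Euclidean: yes — any two successors of a common world are S-related.
Only reflexive fails.

reflexive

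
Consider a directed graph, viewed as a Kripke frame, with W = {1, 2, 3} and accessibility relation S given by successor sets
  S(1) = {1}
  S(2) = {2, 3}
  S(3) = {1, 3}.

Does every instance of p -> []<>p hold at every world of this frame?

By correspondence theory, B is valid on a frame iff S is symmetric.
Symmetric: no — 2 S 3 but not 3 S 2.

No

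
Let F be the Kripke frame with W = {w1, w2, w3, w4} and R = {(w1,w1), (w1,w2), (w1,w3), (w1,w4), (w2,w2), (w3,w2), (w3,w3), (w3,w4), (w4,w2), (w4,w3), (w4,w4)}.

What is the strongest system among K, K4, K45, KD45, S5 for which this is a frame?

Transitive (axiom 4): yes — every two-step R-path is closed by a direct edge.
Euclidean (axiom 5): no — w1 R w2 and w1 R w3, but not w2 R w3.
Serial (axiom D): yes — every world has a successor (e.g. w1 R w1).
Reflexive (axiom T): yes — every world is R-related to itself.
So F validates K, K4; K45 would additionally require R to be Euclidean. The strongest is K4.

K4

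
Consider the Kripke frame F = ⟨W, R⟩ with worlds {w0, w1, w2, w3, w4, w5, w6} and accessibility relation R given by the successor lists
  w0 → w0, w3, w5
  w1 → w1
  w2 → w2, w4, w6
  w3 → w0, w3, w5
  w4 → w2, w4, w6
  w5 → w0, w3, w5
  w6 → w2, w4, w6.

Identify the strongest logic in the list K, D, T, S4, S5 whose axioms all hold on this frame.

Serial (axiom D): yes — every world has a successor (e.g. w0 R w0).
Reflexive (axiom T): yes — every world is R-related to itself.
Transitive (axiom 4): yes — every two-step R-path is closed by a direct edge.
Euclidean (axiom 5): yes — any two successors of a common world are R-related.
So F validates K, D, T, S4, S5. The strongest is S5.

S5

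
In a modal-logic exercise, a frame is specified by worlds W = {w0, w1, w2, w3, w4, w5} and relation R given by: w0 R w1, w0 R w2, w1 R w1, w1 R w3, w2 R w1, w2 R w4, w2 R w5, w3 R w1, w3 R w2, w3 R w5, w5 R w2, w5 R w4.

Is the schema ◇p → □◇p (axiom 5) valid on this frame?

No

The schema 5 characterises exactly the Euclidean frames.
Euclidean: no — w0 R w1 and w0 R w2, but not w1 R w2.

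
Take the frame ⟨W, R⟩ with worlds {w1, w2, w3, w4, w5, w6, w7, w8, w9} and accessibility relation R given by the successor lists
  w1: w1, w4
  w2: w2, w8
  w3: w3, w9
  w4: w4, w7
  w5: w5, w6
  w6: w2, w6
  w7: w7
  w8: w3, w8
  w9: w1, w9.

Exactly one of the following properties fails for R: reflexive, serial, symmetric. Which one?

symmetric

Reflexive: yes — every world is R-related to itself.
Serial: yes — every world has a successor (e.g. w1 R w1).
Symmetric: no — w1 R w4 but not w4 R w1.
Only symmetric fails.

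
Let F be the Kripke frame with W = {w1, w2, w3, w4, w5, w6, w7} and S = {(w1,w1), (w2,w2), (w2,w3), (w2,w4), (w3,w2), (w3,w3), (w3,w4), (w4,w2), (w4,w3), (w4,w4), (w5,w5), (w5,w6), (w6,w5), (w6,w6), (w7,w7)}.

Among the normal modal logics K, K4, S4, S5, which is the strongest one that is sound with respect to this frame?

Transitive (axiom 4): yes — every two-step S-path is closed by a direct edge.
Reflexive (axiom T): yes — every world is S-related to itself.
Euclidean (axiom 5): yes — any two successors of a common world are S-related.
So F validates K, K4, S4, S5. The strongest is S5.

S5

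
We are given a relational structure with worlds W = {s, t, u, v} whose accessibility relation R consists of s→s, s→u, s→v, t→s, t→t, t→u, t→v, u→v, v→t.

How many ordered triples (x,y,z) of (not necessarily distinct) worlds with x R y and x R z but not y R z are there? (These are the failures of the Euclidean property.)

Enumerating: (s,u,s), (s,u,u), (s,v,s), (s,v,u), (s,v,v), (t,s,t), (t,u,s), (t,u,t), (t,u,u), (t,v,s), (t,v,u), (t,v,v), (u,v,v).

13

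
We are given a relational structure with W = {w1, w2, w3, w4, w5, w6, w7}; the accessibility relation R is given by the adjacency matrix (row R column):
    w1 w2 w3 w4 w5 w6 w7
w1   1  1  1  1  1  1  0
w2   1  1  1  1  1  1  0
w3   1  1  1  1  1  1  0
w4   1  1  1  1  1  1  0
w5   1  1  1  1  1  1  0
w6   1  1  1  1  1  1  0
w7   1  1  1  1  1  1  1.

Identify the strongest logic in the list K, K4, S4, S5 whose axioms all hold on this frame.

S4

Transitive (axiom 4): yes — every two-step R-path is closed by a direct edge.
Reflexive (axiom T): yes — every world is R-related to itself.
Euclidean (axiom 5): no — w7 R w1 and w7 R w7, but not w1 R w7.
So F validates K, K4, S4; S5 would additionally require R to be Euclidean. The strongest is S4.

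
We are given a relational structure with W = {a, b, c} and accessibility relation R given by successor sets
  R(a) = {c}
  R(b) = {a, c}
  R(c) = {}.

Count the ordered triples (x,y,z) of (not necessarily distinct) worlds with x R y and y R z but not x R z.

R is transitive; there are no such tuples.

0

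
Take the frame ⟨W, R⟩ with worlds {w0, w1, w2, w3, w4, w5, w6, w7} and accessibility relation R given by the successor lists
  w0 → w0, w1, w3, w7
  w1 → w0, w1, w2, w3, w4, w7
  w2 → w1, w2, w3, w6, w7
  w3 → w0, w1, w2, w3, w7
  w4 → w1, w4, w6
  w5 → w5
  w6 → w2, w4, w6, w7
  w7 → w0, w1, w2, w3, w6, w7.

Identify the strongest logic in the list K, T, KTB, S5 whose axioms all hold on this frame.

Reflexive (axiom T): yes — every world is R-related to itself.
Symmetric (axiom B): yes — every pair in R has its reverse in R.
Euclidean (axiom 5): no — w1 R w0 and w1 R w2, but not w0 R w2.
So F validates K, T, KTB; S5 would additionally require R to be Euclidean. The strongest is KTB.

KTB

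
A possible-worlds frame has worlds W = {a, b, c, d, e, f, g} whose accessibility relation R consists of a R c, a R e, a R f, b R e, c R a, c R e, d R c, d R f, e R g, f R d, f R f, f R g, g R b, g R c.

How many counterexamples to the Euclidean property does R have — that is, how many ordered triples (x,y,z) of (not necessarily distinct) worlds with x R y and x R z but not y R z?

24

Enumerating: (a,c,c), (a,c,f), (a,e,c), (a,e,e), (a,e,f), (a,f,c), (a,f,e), (b,e,e), (c,a,a), (c,e,a), (c,e,e), (d,c,c), … and 12 more.
Total: 24.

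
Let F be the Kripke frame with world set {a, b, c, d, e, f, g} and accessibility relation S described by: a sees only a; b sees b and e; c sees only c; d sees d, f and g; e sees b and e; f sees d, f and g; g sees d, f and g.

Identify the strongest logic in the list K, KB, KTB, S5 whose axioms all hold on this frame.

S5

Symmetric (axiom B): yes — every pair in S has its reverse in S.
Reflexive (axiom T): yes — every world is S-related to itself.
Euclidean (axiom 5): yes — any two successors of a common world are S-related.
So F validates K, KB, KTB, S5. The strongest is S5.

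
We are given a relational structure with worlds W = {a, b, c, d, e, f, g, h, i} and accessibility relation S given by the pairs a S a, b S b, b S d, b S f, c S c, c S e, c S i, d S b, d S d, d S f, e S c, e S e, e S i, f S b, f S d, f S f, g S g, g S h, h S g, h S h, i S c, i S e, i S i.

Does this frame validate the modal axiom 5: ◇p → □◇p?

The schema 5 characterises exactly the Euclidean frames.
Euclidean: yes — any two successors of a common world are S-related.

Yes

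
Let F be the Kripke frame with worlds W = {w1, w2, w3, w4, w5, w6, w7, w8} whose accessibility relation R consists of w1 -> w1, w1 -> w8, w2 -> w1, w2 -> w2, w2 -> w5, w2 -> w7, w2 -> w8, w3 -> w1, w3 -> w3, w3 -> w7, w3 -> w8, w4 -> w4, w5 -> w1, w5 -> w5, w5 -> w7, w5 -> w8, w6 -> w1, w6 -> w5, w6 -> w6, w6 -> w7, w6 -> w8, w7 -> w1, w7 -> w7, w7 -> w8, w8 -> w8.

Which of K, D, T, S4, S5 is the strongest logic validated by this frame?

Serial (axiom D): yes — every world has a successor (e.g. w1 R w1).
Reflexive (axiom T): yes — every world is R-related to itself.
Transitive (axiom 4): yes — every two-step R-path is closed by a direct edge.
Euclidean (axiom 5): no — w2 R w1 and w2 R w5, but not w1 R w5.
So F validates K, D, T, S4; S5 would additionally require R to be Euclidean. The strongest is S4.

S4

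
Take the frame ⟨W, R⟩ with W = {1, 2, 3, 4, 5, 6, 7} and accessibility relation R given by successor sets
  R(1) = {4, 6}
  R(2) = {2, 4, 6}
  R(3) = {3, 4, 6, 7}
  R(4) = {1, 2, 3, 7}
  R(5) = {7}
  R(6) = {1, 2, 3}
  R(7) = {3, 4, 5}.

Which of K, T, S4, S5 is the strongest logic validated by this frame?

Reflexive (axiom T): no — 1 is not related to itself.
Transitive (axiom 4): no — 1 R 4 and 4 R 2, but not 1 R 2.
Euclidean (axiom 5): no — 1 R 4 and 1 R 6, but not 4 R 6.
So F validates K; T would additionally require R to be reflexive. The strongest is K.

K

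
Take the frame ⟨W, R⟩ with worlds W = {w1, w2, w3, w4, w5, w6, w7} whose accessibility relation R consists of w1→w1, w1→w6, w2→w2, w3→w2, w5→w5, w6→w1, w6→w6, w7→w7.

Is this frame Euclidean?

Euclidean: yes — any two successors of a common world are R-related.

Yes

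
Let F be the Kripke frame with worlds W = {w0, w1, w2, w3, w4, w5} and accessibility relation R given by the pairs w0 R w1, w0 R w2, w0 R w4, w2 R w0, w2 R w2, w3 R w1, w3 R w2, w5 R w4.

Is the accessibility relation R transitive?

Transitive: no — w2 R w0 and w0 R w1, but not w2 R w1.

No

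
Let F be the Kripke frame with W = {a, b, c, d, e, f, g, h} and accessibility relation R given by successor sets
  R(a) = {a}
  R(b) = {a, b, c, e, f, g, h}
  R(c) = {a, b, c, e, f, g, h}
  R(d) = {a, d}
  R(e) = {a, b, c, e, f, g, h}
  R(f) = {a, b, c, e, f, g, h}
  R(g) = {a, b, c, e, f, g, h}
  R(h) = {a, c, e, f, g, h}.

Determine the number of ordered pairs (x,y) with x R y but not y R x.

8

Enumerating: (b,a), (b,h), (c,a), (d,a), (e,a), (f,a), (g,a), (h,a).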